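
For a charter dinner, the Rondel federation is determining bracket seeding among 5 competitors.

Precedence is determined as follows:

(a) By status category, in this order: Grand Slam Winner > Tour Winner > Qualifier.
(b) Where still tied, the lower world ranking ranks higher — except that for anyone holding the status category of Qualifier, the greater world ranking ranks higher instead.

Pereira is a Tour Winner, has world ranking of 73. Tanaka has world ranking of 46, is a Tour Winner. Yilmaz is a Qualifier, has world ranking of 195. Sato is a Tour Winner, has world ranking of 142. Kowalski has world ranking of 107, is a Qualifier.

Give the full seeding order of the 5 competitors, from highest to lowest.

By status category: Tanaka, Pereira and Sato (Tour Winner); then Yilmaz and Kowalski (Qualifier).
Among Tanaka, Pereira and Sato, by world ranking (lower first): Tanaka (46) before Pereira (73) before Sato (142).
Among Yilmaz and Kowalski, by world ranking (higher first) (reversed rule for this group): Yilmaz (195) before Kowalski (107).
Full order: Tanaka, Pereira, Sato, Yilmaz, Kowalski.

Tanaka, Pereira, Sato, Yilmaz, Kowalski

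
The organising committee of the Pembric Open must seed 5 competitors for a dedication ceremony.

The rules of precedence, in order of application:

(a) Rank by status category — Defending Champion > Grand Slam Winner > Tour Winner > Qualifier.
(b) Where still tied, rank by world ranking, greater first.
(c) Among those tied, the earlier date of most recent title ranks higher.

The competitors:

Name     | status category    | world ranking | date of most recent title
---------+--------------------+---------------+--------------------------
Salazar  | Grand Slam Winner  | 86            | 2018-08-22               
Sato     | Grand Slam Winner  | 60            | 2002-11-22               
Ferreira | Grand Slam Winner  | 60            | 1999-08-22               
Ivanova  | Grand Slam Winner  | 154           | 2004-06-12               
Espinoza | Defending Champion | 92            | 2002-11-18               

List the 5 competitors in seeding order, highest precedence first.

By status category: Espinoza (Defending Champion); then Ivanova, Salazar, Ferreira and Sato (Grand Slam Winner).
Among Ivanova, Salazar, Ferreira and Sato, by world ranking (higher first): Ivanova (154) before Salazar (86) before Ferreira and Sato (60).
Among Ferreira and Sato, by date of most recent title (earlier first): Ferreira (1999-08-22) before Sato (2002-11-22).
Full order: Espinoza, Ivanova, Salazar, Ferreira, Sato.

Espinoza, Ivanova, Salazar, Ferreira, Sato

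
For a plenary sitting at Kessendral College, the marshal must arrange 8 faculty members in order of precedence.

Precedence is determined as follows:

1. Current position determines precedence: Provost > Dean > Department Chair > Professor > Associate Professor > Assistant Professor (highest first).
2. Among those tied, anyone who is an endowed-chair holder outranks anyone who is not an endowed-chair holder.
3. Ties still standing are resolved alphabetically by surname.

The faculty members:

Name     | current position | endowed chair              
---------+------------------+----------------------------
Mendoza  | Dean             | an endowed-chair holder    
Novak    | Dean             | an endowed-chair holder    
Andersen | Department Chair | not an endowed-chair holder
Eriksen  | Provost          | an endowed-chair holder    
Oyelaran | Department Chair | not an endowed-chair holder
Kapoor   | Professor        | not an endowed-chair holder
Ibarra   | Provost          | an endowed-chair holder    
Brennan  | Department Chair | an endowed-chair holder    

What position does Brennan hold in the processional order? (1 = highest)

By current position: Eriksen and Ibarra (Provost); then Mendoza and Novak (Dean); then Brennan, Andersen and Oyelaran (Department Chair); then Kapoor (Professor).
Eriksen and Ibarra are each an endowed-chair holder, so the next rule applies.
Among Eriksen and Ibarra, alphabetically by surname: Eriksen before Ibarra.
Mendoza and Novak are each an endowed-chair holder, so the next rule applies.
Among Mendoza and Novak, alphabetically by surname: Mendoza before Novak.
Among Brennan, Andersen and Oyelaran, an endowed-chair holder before not an endowed-chair holder: Brennan (an endowed-chair holder) before Andersen and Oyelaran (not an endowed-chair holder).
Among Andersen and Oyelaran, alphabetically by surname: Andersen before Oyelaran.
Order: Eriksen, Ibarra, Mendoza, Novak, Brennan, Andersen, Oyelaran, Kapoor. So position 5.

5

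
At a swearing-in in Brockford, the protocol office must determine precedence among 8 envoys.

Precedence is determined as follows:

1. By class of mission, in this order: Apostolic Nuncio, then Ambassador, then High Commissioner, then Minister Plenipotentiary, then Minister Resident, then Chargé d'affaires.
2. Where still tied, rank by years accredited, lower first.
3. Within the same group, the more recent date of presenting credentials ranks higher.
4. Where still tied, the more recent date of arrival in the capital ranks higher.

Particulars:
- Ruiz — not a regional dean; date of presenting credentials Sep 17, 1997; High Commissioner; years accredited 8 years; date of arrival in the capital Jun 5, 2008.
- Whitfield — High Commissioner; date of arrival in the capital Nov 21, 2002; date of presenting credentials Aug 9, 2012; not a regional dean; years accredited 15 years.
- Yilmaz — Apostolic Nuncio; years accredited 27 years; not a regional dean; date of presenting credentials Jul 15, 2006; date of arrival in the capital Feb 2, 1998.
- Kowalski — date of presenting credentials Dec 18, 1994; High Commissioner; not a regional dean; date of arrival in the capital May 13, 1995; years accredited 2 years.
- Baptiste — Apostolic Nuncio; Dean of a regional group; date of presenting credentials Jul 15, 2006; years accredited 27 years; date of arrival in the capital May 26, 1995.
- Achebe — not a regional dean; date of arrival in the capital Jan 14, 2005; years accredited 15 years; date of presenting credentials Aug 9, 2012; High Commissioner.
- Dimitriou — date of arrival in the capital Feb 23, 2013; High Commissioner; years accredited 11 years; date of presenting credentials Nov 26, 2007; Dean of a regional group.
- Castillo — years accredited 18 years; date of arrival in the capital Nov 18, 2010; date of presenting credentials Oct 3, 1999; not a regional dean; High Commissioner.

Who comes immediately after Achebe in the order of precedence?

Whitfield

By class of mission: Yilmaz and Baptiste (Apostolic Nuncio); then Kowalski, Ruiz, Dimitriou, Achebe, Whitfield and Castillo (High Commissioner).
Yilmaz and Baptiste both have years accredited 27 years, so the next rule applies.
Yilmaz and Baptiste both have date of presenting credentials Jul 15, 2006, so the next rule applies.
Among Yilmaz and Baptiste, by date of arrival in the capital (later first): Yilmaz (Feb 2, 1998) before Baptiste (May 26, 1995).
Among Kowalski, Ruiz, Dimitriou, Achebe, Whitfield and Castillo, by years accredited (lower first): Kowalski (2 years) before Ruiz (8 years) before Dimitriou (11 years) before Achebe and Whitfield (15 years) before Castillo (18 years).
Achebe and Whitfield both have date of presenting credentials Aug 9, 2012, so the next rule applies.
Among Achebe and Whitfield, by date of arrival in the capital (later first): Achebe (Jan 14, 2005) before Whitfield (Nov 21, 2002).
Order: Yilmaz, Baptiste, Kowalski, Ruiz, Dimitriou, Achebe, Whitfield, Castillo.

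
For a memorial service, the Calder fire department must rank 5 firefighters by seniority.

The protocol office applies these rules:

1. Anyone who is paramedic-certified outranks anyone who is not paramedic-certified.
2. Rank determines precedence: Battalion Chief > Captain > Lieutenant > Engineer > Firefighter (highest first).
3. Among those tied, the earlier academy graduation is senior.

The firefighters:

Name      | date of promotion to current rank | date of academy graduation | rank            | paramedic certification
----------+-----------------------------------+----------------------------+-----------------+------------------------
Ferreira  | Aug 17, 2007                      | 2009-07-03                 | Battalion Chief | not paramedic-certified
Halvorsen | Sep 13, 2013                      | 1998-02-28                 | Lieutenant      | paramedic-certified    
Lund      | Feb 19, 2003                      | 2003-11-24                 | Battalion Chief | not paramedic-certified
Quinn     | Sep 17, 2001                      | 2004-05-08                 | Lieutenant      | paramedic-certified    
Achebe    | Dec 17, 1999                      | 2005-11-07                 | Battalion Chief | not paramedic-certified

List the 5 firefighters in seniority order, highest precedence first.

Halvorsen, Quinn, Lund, Achebe, Ferreira

By the first rule: Halvorsen and Quinn (both paramedic-certified); then Lund, Achebe and Ferreira (each not paramedic-certified).
Halvorsen and Quinn are each Lieutenant, so the next rule applies.
Among Halvorsen and Quinn, by date of academy graduation (earlier first): Halvorsen (1998-02-28) before Quinn (2004-05-08).
Lund, Achebe and Ferreira are each Battalion Chief, so the next rule applies.
Among Lund, Achebe and Ferreira, by date of academy graduation (earlier first): Lund (2003-11-24) before Achebe (2005-11-07) before Ferreira (2009-07-03).
Full order: Halvorsen, Quinn, Lund, Achebe, Ferreira.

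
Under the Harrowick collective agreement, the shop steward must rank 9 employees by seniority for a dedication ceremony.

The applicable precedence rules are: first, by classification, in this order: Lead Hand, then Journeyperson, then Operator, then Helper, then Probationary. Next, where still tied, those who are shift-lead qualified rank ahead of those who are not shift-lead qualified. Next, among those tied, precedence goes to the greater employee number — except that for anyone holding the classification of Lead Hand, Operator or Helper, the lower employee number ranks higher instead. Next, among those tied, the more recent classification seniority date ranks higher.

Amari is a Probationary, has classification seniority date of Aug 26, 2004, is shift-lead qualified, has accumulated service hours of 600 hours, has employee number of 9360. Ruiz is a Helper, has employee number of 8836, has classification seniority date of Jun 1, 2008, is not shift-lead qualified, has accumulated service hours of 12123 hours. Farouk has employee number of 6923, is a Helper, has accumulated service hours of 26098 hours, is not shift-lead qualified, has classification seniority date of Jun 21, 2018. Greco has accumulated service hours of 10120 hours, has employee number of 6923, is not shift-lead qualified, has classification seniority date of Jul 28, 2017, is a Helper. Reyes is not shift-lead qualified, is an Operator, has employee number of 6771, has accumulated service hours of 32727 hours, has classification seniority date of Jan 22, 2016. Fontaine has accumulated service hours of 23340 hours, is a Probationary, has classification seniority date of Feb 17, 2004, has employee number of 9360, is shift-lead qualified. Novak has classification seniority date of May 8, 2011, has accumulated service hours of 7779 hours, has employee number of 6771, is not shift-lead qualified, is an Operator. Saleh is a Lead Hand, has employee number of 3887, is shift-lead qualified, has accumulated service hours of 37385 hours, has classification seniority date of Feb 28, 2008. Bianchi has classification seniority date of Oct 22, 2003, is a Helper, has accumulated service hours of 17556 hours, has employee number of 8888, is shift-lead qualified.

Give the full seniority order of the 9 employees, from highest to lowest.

Saleh, Reyes, Novak, Bianchi, Farouk, Greco, Ruiz, Amari, Fontaine

By classification: Saleh (Lead Hand); then Reyes and Novak (Operator); then Bianchi, Farouk, Greco and Ruiz (Helper); then Amari and Fontaine (Probationary).
Reyes and Novak are each not shift-lead qualified, so the next rule applies.
Reyes and Novak both have employee number 6771, so the next rule applies.
Among Reyes and Novak, by classification seniority date (later first): Reyes (Jan 22, 2016) before Novak (May 8, 2011).
Among Bianchi, Farouk, Greco and Ruiz, shift-lead qualified before not shift-lead qualified: Bianchi (shift-lead qualified) before Farouk, Greco and Ruiz (not shift-lead qualified).
Among Farouk, Greco and Ruiz, by employee number (lower first) (reversed rule for this group): Farouk and Greco (6923) before Ruiz (8836).
Among Farouk and Greco, by classification seniority date (later first): Farouk (Jun 21, 2018) before Greco (Jul 28, 2017).
Amari and Fontaine are each shift-lead qualified, so the next rule applies.
Amari and Fontaine both have employee number 9360, so the next rule applies.
Among Amari and Fontaine, by classification seniority date (later first): Amari (Aug 26, 2004) before Fontaine (Feb 17, 2004).
Full order: Saleh, Reyes, Novak, Bianchi, Farouk, Greco, Ruiz, Amari, Fontaine.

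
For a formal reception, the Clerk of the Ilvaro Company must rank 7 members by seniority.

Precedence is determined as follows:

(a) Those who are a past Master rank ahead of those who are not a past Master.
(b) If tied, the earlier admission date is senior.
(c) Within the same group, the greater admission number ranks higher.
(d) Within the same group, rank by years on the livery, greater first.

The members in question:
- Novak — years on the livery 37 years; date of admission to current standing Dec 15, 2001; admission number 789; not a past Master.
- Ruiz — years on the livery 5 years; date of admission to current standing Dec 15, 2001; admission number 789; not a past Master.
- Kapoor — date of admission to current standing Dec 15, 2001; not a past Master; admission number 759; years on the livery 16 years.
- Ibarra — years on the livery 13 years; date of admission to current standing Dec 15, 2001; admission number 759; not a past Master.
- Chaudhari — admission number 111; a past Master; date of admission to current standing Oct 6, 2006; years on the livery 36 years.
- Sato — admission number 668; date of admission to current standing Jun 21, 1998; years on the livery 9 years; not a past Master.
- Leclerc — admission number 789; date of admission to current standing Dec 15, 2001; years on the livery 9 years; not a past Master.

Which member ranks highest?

By the first rule: Chaudhari (a past Master); then Sato, Novak, Leclerc, Ruiz, Kapoor and Ibarra (each not a past Master).
Among Sato, Novak, Leclerc, Ruiz, Kapoor and Ibarra, by date of admission to current standing (earlier first): Sato (Jun 21, 1998) before Novak, Leclerc, Ruiz, Kapoor and Ibarra (Dec 15, 2001).
Among Novak, Leclerc, Ruiz, Kapoor and Ibarra, by admission number (higher first): Novak, Leclerc and Ruiz (789) before Kapoor and Ibarra (759).
Among Novak, Leclerc and Ruiz, by years on the livery (higher first): Novak (37 years) before Leclerc (9 years) before Ruiz (5 years).
Among Kapoor and Ibarra, by years on the livery (higher first): Kapoor (16 years) before Ibarra (13 years).
Order: Chaudhari, Sato, Novak, Leclerc, Ruiz, Kapoor, Ibarra.

Chaudhari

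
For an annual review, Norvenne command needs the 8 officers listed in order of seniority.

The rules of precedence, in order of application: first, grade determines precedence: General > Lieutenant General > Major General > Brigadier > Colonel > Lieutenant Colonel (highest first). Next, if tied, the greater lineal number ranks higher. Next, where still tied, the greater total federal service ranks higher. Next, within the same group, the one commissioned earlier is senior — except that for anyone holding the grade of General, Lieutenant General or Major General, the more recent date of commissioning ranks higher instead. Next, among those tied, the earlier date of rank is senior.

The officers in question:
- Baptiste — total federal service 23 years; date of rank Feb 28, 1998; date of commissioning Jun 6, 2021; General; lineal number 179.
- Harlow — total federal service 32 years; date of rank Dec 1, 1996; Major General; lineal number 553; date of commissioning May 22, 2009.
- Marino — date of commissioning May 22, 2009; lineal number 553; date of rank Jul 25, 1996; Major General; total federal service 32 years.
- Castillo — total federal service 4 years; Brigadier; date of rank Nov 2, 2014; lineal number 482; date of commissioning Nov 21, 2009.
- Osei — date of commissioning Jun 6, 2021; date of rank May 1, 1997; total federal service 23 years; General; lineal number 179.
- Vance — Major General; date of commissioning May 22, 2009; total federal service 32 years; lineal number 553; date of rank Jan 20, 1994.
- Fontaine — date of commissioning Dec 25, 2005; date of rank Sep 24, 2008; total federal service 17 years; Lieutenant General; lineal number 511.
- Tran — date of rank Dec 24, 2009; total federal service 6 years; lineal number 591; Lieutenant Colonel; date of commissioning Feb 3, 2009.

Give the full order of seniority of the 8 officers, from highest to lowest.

Osei, Baptiste, Fontaine, Vance, Marino, Harlow, Castillo, Tran

By grade: Osei and Baptiste (General); then Fontaine (Lieutenant General); then Vance, Marino and Harlow (Major General); then Castillo (Brigadier); then Tran (Lieutenant Colonel).
Osei and Baptiste both have lineal number 179, so the next rule applies.
Osei and Baptiste both have total federal service 23 years, so the next rule applies.
Osei and Baptiste both have date of commissioning Jun 6, 2021, so the next rule applies.
Among Osei and Baptiste, by date of rank (earlier first): Osei (May 1, 1997) before Baptiste (Feb 28, 1998).
Vance, Marino and Harlow all have lineal number 553, so the next rule applies.
Vance, Marino and Harlow all have total federal service 32 years, so the next rule applies.
Vance, Marino and Harlow all have date of commissioning May 22, 2009, so the next rule applies.
Among Vance, Marino and Harlow, by date of rank (earlier first): Vance (Jan 20, 1994) before Marino (Jul 25, 1996) before Harlow (Dec 1, 1996).
Full order: Osei, Baptiste, Fontaine, Vance, Marino, Harlow, Castillo, Tran.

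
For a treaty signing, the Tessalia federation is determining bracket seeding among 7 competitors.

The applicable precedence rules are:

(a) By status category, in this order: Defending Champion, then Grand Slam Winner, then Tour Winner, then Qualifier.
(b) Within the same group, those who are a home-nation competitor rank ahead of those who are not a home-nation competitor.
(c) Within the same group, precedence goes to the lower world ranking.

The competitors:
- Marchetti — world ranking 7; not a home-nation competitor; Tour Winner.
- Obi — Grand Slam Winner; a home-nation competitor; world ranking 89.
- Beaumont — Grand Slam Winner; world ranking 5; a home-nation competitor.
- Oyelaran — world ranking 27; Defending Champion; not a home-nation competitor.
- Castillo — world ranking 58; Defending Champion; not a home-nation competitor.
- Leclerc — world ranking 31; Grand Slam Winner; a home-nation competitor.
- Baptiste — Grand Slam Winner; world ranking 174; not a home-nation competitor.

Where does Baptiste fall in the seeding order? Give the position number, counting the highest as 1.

6

By status category: Oyelaran and Castillo (Defending Champion); then Beaumont, Leclerc, Obi and Baptiste (Grand Slam Winner); then Marchetti (Tour Winner).
Oyelaran and Castillo are each not a home-nation competitor, so the next rule applies.
Among Oyelaran and Castillo, by world ranking (lower first): Oyelaran (27) before Castillo (58).
Among Beaumont, Leclerc, Obi and Baptiste, a home-nation competitor before not a home-nation competitor: Beaumont, Leclerc and Obi (a home-nation competitor) before Baptiste (not a home-nation competitor).
Among Beaumont, Leclerc and Obi, by world ranking (lower first): Beaumont (5) before Leclerc (31) before Obi (89).
Order: Oyelaran, Castillo, Beaumont, Leclerc, Obi, Baptiste, Marchetti. So position 6.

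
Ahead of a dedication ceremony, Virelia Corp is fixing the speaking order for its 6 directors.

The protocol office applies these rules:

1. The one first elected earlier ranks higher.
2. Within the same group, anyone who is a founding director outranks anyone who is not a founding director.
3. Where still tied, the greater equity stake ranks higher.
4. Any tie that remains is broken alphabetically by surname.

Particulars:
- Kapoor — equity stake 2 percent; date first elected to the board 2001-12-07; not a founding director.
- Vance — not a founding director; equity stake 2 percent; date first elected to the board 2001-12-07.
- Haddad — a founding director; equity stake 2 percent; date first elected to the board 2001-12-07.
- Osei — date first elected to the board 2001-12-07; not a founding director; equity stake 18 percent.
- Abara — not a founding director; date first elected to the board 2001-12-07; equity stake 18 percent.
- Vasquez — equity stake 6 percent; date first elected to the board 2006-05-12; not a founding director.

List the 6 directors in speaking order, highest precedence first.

By date first elected to the board (earlier first): Haddad, Abara, Osei, Kapoor and Vance (each 2001-12-07); then Vasquez (2006-05-12).
Among Haddad, Abara, Osei, Kapoor and Vance, a founding director before not a founding director: Haddad (a founding director) before Abara, Osei, Kapoor and Vance (not a founding director).
Among Abara, Osei, Kapoor and Vance, by equity stake (higher first): Abara and Osei (18 percent) before Kapoor and Vance (2 percent).
Among Abara and Osei, alphabetically by surname: Abara before Osei.
Among Kapoor and Vance, alphabetically by surname: Kapoor before Vance.
Full order: Haddad, Abara, Osei, Kapoor, Vance, Vasquez.

Haddad, Abara, Osei, Kapoor, Vance, Vasquez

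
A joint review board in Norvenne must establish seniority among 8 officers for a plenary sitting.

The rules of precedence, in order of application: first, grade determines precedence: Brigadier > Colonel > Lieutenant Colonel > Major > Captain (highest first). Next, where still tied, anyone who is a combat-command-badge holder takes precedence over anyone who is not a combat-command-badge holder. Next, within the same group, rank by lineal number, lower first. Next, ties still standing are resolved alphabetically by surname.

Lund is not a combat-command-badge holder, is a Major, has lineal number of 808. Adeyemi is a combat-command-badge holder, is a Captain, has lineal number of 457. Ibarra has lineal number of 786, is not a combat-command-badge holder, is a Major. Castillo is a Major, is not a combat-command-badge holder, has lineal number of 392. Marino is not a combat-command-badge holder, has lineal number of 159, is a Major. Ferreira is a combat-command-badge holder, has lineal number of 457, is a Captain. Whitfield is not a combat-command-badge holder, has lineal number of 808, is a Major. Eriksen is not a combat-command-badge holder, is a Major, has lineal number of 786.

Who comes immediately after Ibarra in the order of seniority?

By grade: Marino, Castillo, Eriksen, Ibarra, Lund and Whitfield (Major); then Adeyemi and Ferreira (Captain).
Marino, Castillo, Eriksen, Ibarra, Lund and Whitfield are each not a combat-command-badge holder, so the next rule applies.
Among Marino, Castillo, Eriksen, Ibarra, Lund and Whitfield, by lineal number (lower first): Marino (159) before Castillo (392) before Eriksen and Ibarra (786) before Lund and Whitfield (808).
Among Eriksen and Ibarra, alphabetically by surname: Eriksen before Ibarra.
Among Lund and Whitfield, alphabetically by surname: Lund before Whitfield.
Adeyemi and Ferreira are each a combat-command-badge holder, so the next rule applies.
Adeyemi and Ferreira both have lineal number 457, so the next rule applies.
Among Adeyemi and Ferreira, alphabetically by surname: Adeyemi before Ferreira.
Order: Marino, Castillo, Eriksen, Ibarra, Lund, Whitfield, Adeyemi, Ferreira.

Lund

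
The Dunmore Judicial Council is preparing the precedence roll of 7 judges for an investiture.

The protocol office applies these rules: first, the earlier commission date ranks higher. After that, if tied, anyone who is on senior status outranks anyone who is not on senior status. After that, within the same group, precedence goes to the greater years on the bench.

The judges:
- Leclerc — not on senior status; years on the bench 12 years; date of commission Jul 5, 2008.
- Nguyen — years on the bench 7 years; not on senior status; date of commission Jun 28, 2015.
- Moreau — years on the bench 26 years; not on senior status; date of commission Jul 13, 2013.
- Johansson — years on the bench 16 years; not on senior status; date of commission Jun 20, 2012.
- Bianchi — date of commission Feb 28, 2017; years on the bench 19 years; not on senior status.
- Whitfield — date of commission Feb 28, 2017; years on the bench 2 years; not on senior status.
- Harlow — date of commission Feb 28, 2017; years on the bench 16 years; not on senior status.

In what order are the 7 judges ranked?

Leclerc, Johansson, Moreau, Nguyen, Bianchi, Harlow, Whitfield

By date of commission (earlier first): Leclerc (Jul 5, 2008); then Johansson (Jun 20, 2012); then Moreau (Jul 13, 2013); then Nguyen (Jun 28, 2015); then Bianchi, Harlow and Whitfield (each Feb 28, 2017).
Bianchi, Harlow and Whitfield are each not on senior status, so the next rule applies.
Among Bianchi, Harlow and Whitfield, by years on the bench (higher first): Bianchi (19 years) before Harlow (16 years) before Whitfield (2 years).
Full order: Leclerc, Johansson, Moreau, Nguyen, Bianchi, Harlow, Whitfield.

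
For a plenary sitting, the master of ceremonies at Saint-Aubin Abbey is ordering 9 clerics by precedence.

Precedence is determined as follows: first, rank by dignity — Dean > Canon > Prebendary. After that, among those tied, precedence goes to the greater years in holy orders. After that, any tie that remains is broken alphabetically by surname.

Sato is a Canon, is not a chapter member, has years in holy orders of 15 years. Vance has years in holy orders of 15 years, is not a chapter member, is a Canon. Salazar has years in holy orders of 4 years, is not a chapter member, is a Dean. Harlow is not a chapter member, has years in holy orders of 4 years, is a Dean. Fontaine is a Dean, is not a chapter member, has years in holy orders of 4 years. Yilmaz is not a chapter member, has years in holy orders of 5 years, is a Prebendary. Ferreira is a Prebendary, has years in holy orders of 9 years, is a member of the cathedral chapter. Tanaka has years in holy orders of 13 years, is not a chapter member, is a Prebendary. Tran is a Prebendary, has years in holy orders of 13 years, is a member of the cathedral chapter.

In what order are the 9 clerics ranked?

By dignity: Fontaine, Harlow and Salazar (Dean); then Sato and Vance (Canon); then Tanaka, Tran, Ferreira and Yilmaz (Prebendary).
Fontaine, Harlow and Salazar all have years in holy orders 4 years, so the next rule applies.
Among Fontaine, Harlow and Salazar, alphabetically by surname: Fontaine before Harlow before Salazar.
Sato and Vance both have years in holy orders 15 years, so the next rule applies.
Among Sato and Vance, alphabetically by surname: Sato before Vance.
Among Tanaka, Tran, Ferreira and Yilmaz, by years in holy orders (higher first): Tanaka and Tran (13 years) before Ferreira (9 years) before Yilmaz (5 years).
Among Tanaka and Tran, alphabetically by surname: Tanaka before Tran.
Full order: Fontaine, Harlow, Salazar, Sato, Vance, Tanaka, Tran, Ferreira, Yilmaz.

Fontaine, Harlow, Salazar, Sato, Vance, Tanaka, Tran, Ferreira, Yilmaz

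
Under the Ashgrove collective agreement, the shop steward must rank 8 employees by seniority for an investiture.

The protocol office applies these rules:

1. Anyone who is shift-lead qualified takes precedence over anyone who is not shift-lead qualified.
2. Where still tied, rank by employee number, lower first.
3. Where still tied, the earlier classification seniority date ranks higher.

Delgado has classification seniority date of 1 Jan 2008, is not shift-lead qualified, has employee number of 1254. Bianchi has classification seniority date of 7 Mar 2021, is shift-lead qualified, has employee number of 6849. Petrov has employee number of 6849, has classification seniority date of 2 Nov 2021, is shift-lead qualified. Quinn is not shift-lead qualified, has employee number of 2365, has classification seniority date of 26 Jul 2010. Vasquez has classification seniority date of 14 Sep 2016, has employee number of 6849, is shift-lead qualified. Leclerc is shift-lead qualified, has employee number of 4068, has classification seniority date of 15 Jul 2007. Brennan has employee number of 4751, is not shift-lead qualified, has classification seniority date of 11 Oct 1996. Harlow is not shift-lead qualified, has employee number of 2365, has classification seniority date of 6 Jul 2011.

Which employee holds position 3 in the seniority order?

By the first rule: Leclerc, Vasquez, Bianchi and Petrov (each shift-lead qualified); then Delgado, Quinn, Harlow and Brennan (each not shift-lead qualified).
Among Leclerc, Vasquez, Bianchi and Petrov, by employee number (lower first): Leclerc (4068) before Vasquez, Bianchi and Petrov (6849).
Among Vasquez, Bianchi and Petrov, by classification seniority date (earlier first): Vasquez (14 Sep 2016) before Bianchi (7 Mar 2021) before Petrov (2 Nov 2021).
Among Delgado, Quinn, Harlow and Brennan, by employee number (lower first): Delgado (1254) before Quinn and Harlow (2365) before Brennan (4751).
Among Quinn and Harlow, by classification seniority date (earlier first): Quinn (26 Jul 2010) before Harlow (6 Jul 2011).
Order: Leclerc, Vasquez, Bianchi, Petrov, Delgado, Quinn, Harlow, Brennan.

Bianchi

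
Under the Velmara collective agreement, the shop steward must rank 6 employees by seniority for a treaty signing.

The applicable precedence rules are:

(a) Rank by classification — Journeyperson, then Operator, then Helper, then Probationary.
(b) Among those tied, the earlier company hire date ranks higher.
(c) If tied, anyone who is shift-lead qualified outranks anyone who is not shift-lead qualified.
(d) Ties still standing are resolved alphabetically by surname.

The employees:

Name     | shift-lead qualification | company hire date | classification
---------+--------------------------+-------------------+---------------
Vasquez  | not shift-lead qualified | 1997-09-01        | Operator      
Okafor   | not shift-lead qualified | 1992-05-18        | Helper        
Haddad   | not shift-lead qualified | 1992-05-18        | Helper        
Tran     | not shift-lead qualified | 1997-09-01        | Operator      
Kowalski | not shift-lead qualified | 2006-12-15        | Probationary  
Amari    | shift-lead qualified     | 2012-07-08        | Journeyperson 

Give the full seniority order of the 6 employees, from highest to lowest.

By classification: Amari (Journeyperson); then Tran and Vasquez (Operator); then Haddad and Okafor (Helper); then Kowalski (Probationary).
Tran and Vasquez both have company hire date 1997-09-01, so the next rule applies.
Tran and Vasquez are each not shift-lead qualified, so the next rule applies.
Among Tran and Vasquez, alphabetically by surname: Tran before Vasquez.
Haddad and Okafor both have company hire date 1992-05-18, so the next rule applies.
Haddad and Okafor are each not shift-lead qualified, so the next rule applies.
Among Haddad and Okafor, alphabetically by surname: Haddad before Okafor.
Full order: Amari, Tran, Vasquez, Haddad, Okafor, Kowalski.

Amari, Tran, Vasquez, Haddad, Okafor, Kowalski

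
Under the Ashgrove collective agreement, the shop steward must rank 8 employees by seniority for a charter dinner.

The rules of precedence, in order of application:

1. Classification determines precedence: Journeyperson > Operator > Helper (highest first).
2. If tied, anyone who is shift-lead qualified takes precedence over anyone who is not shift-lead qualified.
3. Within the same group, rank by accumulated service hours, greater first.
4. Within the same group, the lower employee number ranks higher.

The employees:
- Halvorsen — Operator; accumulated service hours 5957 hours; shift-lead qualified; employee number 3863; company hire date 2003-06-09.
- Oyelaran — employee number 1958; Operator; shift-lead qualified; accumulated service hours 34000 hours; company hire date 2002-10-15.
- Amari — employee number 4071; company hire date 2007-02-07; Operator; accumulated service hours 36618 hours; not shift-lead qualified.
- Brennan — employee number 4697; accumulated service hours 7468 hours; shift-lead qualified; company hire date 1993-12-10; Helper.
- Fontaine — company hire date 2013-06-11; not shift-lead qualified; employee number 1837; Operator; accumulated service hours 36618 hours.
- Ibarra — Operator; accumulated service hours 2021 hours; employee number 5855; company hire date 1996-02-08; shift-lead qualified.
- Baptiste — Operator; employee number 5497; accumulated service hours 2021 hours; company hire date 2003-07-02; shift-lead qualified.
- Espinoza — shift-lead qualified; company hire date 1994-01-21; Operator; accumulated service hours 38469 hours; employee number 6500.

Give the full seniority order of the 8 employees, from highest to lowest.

By classification: Espinoza, Oyelaran, Halvorsen, Baptiste, Ibarra, Fontaine and Amari (Operator); then Brennan (Helper).
Among Espinoza, Oyelaran, Halvorsen, Baptiste, Ibarra, Fontaine and Amari, shift-lead qualified before not shift-lead qualified: Espinoza, Oyelaran, Halvorsen, Baptiste and Ibarra (shift-lead qualified) before Fontaine and Amari (not shift-lead qualified).
Among Espinoza, Oyelaran, Halvorsen, Baptiste and Ibarra, by accumulated service hours (higher first): Espinoza (38469 hours) before Oyelaran (34000 hours) before Halvorsen (5957 hours) before Baptiste and Ibarra (2021 hours).
Among Baptiste and Ibarra, by employee number (lower first): Baptiste (5497) before Ibarra (5855).
Fontaine and Amari both have accumulated service hours 36618 hours, so the next rule applies.
Among Fontaine and Amari, by employee number (lower first): Fontaine (1837) before Amari (4071).
Full order: Espinoza, Oyelaran, Halvorsen, Baptiste, Ibarra, Fontaine, Amari, Brennan.

Espinoza, Oyelaran, Halvorsen, Baptiste, Ibarra, Fontaine, Amari, Brennan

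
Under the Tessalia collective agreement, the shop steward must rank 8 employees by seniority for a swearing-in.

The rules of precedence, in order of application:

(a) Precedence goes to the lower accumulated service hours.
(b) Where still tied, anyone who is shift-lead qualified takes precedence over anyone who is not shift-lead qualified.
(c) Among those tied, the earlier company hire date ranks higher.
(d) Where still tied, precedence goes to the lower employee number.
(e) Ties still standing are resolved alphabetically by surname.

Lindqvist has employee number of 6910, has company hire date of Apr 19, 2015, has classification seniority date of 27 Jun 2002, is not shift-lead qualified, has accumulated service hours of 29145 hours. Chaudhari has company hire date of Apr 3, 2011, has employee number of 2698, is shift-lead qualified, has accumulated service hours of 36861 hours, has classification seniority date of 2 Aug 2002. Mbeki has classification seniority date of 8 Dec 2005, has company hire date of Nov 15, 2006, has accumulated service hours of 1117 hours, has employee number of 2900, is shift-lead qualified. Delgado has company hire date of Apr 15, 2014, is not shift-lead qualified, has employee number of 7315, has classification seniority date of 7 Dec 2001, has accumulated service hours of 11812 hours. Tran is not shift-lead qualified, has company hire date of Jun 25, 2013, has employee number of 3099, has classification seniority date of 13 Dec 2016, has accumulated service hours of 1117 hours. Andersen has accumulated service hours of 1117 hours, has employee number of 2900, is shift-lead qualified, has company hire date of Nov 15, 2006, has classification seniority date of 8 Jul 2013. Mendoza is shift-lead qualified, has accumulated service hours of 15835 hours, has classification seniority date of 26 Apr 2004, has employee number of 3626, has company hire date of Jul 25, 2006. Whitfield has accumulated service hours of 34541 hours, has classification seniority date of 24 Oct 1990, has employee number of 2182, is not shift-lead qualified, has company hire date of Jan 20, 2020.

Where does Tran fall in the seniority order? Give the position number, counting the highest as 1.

3

By accumulated service hours (lower first): Andersen, Mbeki and Tran (each 1117 hours); then Delgado (11812 hours); then Mendoza (15835 hours); then Lindqvist (29145 hours); then Whitfield (34541 hours); then Chaudhari (36861 hours).
Among Andersen, Mbeki and Tran, shift-lead qualified before not shift-lead qualified: Andersen and Mbeki (shift-lead qualified) before Tran (not shift-lead qualified).
Andersen and Mbeki both have company hire date Nov 15, 2006, so the next rule applies.
Andersen and Mbeki both have employee number 2900, so the next rule applies.
Among Andersen and Mbeki, alphabetically by surname: Andersen before Mbeki.
Order: Andersen, Mbeki, Tran, Delgado, Mendoza, Lindqvist, Whitfield, Chaudhari. So position 3.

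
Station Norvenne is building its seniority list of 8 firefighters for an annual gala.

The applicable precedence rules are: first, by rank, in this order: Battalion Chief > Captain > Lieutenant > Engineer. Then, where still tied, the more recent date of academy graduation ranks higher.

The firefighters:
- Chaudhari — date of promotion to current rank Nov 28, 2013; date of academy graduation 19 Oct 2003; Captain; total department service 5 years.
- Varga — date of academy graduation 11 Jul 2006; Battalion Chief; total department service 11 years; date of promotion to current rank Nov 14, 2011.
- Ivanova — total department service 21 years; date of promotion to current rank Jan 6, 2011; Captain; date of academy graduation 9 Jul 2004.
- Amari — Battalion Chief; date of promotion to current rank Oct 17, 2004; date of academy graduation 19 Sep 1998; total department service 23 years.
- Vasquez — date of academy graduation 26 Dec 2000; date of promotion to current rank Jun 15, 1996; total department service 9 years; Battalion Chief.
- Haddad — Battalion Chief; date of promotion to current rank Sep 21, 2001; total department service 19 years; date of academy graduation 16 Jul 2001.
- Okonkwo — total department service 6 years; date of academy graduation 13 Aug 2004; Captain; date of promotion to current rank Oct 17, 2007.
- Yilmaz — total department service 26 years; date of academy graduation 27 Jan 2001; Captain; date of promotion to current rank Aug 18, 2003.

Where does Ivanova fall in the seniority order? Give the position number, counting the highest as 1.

By rank: Varga, Haddad, Vasquez and Amari (Battalion Chief); then Okonkwo, Ivanova, Chaudhari and Yilmaz (Captain).
Among Varga, Haddad, Vasquez and Amari, by date of academy graduation (later first): Varga (11 Jul 2006) before Haddad (16 Jul 2001) before Vasquez (26 Dec 2000) before Amari (19 Sep 1998).
Among Okonkwo, Ivanova, Chaudhari and Yilmaz, by date of academy graduation (later first): Okonkwo (13 Aug 2004) before Ivanova (9 Jul 2004) before Chaudhari (19 Oct 2003) before Yilmaz (27 Jan 2001).
Order: Varga, Haddad, Vasquez, Amari, Okonkwo, Ivanova, Chaudhari, Yilmaz. So position 6.

6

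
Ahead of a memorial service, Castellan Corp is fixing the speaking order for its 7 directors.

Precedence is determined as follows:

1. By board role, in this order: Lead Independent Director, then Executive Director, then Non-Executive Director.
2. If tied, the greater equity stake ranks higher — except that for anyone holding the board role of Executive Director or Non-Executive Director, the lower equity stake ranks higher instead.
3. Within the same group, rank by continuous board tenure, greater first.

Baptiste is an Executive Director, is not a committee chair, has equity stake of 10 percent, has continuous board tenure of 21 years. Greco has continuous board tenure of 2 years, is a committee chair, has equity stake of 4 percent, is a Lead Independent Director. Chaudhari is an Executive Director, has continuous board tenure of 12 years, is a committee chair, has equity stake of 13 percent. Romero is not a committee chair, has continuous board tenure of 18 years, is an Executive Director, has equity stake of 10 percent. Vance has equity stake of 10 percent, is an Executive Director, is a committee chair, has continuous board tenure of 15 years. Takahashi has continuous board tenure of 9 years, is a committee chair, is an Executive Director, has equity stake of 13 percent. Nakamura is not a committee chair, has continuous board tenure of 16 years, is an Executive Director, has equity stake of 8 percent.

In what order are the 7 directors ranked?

By board role: Greco (Lead Independent Director); then Nakamura, Baptiste, Romero, Vance, Chaudhari and Takahashi (Executive Director).
Among Nakamura, Baptiste, Romero, Vance, Chaudhari and Takahashi, by equity stake (lower first) (reversed rule for this group): Nakamura (8 percent) before Baptiste, Romero and Vance (10 percent) before Chaudhari and Takahashi (13 percent).
Among Baptiste, Romero and Vance, by continuous board tenure (higher first): Baptiste (21 years) before Romero (18 years) before Vance (15 years).
Among Chaudhari and Takahashi, by continuous board tenure (higher first): Chaudhari (12 years) before Takahashi (9 years).
Full order: Greco, Nakamura, Baptiste, Romero, Vance, Chaudhari, Takahashi.

Greco, Nakamura, Baptiste, Romero, Vance, Chaudhari, Takahashi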